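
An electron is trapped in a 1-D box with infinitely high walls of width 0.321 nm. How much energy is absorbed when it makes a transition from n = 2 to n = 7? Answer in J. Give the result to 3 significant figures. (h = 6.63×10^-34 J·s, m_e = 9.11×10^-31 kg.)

E_1 = h²/(8m_eL²) = 5.853×10^-19 J.
|ΔE| = |2² − 7²|·E_1 = 45·5.853×10^-19 J = 2.63×10^-17 J.

|ΔE| = 2.63×10^-17 J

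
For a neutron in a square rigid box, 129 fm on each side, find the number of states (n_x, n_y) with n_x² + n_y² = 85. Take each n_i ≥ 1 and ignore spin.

The level has n_x² + n_y² = 85. The ordered positive-integer solutions are (2, 9), (6, 7), (7, 6), (9, 2).
That gives 4 states.

degeneracy = 4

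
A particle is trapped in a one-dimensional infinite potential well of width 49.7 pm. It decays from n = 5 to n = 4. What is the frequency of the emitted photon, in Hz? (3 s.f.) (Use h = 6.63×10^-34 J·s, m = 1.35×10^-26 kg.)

f = 2.24×10^13 Hz

E_1 = h²/(8mL²) = 1.648×10^-21 J and ΔE = (5² − 4²)E_1 = 1.483×10^-20 J.
f = ΔE/h = 1.483×10^-20/6.63×10^-34 = 2.24×10^13 Hz.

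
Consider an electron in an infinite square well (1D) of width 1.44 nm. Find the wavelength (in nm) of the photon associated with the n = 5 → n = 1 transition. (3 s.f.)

E_1 = h²/(8m_eL²) = 2.905×10^-20 J, so ΔE = (5² − 1²)E_1 = 6.972×10^-19 J.
λ = hc/ΔE = (6.626×10^-34·2.998×10^8)/6.972×10^-19 = 2.85×10^-7 m = 285 nm.

λ = 285 nm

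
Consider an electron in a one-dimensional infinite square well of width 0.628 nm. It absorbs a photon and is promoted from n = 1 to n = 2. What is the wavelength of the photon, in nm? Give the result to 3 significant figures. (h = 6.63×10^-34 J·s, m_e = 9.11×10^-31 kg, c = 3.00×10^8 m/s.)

E_1 = h²/(8m_eL²) = 1.529×10^-19 J, so ΔE = (2² − 1²)E_1 = 4.587×10^-19 J.
λ = hc/ΔE = (6.63×10^-34·3.00×10^8)/4.587×10^-19 = 4.34×10^-7 m = 434 nm.

λ = 434 nm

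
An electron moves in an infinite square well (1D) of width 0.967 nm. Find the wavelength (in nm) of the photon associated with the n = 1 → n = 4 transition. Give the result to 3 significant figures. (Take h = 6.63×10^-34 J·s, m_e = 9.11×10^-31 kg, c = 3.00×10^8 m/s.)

E_1 = h²/(8m_eL²) = 6.450×10^-20 J, so ΔE = (4² − 1²)E_1 = 9.675×10^-19 J.
λ = hc/ΔE = (6.63×10^-34·3.00×10^8)/9.675×10^-19 = 2.06×10^-7 m = 206 nm.

λ = 206 nm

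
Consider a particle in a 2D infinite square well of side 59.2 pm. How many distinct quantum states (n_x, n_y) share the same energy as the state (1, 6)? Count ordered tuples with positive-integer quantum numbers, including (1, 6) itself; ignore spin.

degeneracy = 2

The level has n_x² + n_y² = 37. The ordered positive-integer solutions are (1, 6), (6, 1).
That gives 2 states.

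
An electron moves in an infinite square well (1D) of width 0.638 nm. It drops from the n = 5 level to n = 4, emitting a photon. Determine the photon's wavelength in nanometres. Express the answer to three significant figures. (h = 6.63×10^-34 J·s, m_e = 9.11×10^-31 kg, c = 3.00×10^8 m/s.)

E_1 = h²/(8m_eL²) = 1.482×10^-19 J, so ΔE = (5² − 4²)E_1 = 1.334×10^-18 J.
λ = hc/ΔE = (6.63×10^-34·3.00×10^8)/1.334×10^-18 = 1.49×10^-7 m = 149 nm.

λ = 149 nm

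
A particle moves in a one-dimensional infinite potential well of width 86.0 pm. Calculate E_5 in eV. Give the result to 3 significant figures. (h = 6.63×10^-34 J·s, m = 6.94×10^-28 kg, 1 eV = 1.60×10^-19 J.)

For an infinite well E_n = n²h²/(8mL²), so E_1 = h²/(8mL²) = (6.63×10^-34)²/(8·6.94×10^-28·(8.60×10^-11 m)²) = 1.070×10^-20 J.
Then E_5 = 5²·E_1 = 25·1.070×10^-20 J = 2.675×10^-19 J.
Converting, E_5 = 2.675×10^-19 J / (1.60×10^-19 J/eV) = 1.67 eV.

E_5 = 1.67 eV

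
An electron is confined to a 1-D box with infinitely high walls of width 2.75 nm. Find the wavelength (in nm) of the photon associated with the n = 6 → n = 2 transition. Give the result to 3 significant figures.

λ = 779 nm

E_1 = h²/(8m_eL²) = 7.967×10^-21 J, so ΔE = (6² − 2²)E_1 = 2.549×10^-19 J.
λ = hc/ΔE = (6.626×10^-34·2.998×10^8)/2.549×10^-19 = 7.79×10^-7 m = 779 nm.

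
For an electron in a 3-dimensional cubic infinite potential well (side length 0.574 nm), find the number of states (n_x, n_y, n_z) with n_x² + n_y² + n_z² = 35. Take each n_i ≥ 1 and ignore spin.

degeneracy = 6

The level has n_x² + n_y² + n_z² = 35. The ordered positive-integer solutions are (1, 3, 5), (1, 5, 3), (3, 1, 5), (3, 5, 1), (5, 1, 3), (5, 3, 1).
That gives 6 states.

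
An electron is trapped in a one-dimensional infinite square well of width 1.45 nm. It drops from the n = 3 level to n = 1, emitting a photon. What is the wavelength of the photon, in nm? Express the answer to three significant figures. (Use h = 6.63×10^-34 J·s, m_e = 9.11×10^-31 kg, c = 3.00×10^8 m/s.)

λ = 867 nm

E_1 = h²/(8m_eL²) = 2.869×10^-20 J, so ΔE = (3² − 1²)E_1 = 2.295×10^-19 J.
λ = hc/ΔE = (6.63×10^-34·3.00×10^8)/2.295×10^-19 = 8.67×10^-7 m = 867 nm.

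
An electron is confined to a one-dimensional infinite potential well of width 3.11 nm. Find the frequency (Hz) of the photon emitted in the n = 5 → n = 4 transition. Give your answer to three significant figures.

E_1 = h²/(8m_eL²) = 6.229×10^-21 J and ΔE = (5² − 4²)E_1 = 5.606×10^-20 J.
f = ΔE/h = 5.606×10^-20/6.626×10^-34 = 8.46×10^13 Hz.

f = 8.46×10^13 Hz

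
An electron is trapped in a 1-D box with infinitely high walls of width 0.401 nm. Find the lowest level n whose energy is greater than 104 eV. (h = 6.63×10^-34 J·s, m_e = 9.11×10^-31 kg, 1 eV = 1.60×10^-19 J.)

n = 7

E_1 = h²/(8m_eL²) = 3.751×10^-19 J = 2.344 eV.
Need n² > 104/2.344 = 44.37, i.e. n > 6.661.
The smallest integer satisfying this is n = 7.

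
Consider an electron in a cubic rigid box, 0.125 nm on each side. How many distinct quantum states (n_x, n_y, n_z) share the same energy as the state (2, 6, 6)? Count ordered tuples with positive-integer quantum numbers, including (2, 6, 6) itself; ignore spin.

degeneracy = 3

The level has n_x² + n_y² + n_z² = 76. The ordered positive-integer solutions are (2, 6, 6), (6, 2, 6), (6, 6, 2).
That gives 3 states.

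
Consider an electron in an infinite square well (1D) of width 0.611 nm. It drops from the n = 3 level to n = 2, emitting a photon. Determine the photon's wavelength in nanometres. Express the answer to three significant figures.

λ = 246 nm

E_1 = h²/(8m_eL²) = 1.614×10^-19 J, so ΔE = (3² − 2²)E_1 = 8.070×10^-19 J.
λ = hc/ΔE = (6.626×10^-34·2.998×10^8)/8.070×10^-19 = 2.46×10^-7 m = 246 nm.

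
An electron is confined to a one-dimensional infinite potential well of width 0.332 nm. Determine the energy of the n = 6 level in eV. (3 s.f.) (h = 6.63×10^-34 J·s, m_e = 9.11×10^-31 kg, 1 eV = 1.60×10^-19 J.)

For an infinite well E_n = n²h²/(8m_eL²), so E_1 = h²/(8m_eL²) = (6.63×10^-34)²/(8·9.11×10^-31·(3.32×10^-10 m)²) = 5.472×10^-19 J.
Then E_6 = 6²·E_1 = 36·5.472×10^-19 J = 1.970×10^-17 J.
Converting, E_6 = 1.970×10^-17 J / (1.60×10^-19 J/eV) = 123 eV.

E_6 = 123 eV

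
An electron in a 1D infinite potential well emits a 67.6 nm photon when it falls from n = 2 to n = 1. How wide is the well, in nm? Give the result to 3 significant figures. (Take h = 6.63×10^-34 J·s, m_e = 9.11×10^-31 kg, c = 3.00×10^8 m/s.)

The photon carries ΔE = hc/λ = 6.63×10^-34·3.00×10^8/6.76×10^-8 m = 2.942×10^-18 J.
Since ΔE = (2² − 1²)E_1, E_1 = 9.807×10^-19 J, and L = h/√(8m_eE_1) = 2.48×10^-10 m = 0.248 nm.

L = 0.248 nm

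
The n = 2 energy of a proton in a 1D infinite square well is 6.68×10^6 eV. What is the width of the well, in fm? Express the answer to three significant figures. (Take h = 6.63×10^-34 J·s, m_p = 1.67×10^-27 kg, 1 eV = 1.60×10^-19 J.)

L = 11.1 fm

From E_n = n²h²/(8m_pL²), L = n·h/√(8m_pE_n).
E_2 = 6.68×10^6 eV = 1.069×10^-12 J, so L = 2·6.63×10^-34/√(8·1.67×10^-27·1.069×10^-12) = 1.11×10^-14 m = 11.1 fm.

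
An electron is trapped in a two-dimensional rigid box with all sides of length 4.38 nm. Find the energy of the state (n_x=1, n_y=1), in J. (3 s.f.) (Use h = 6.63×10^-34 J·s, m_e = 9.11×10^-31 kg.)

E = 6.29×10^-21 J

For a 2D rectangular well E = (h²/8m_e)·Σ n_i²/L_i² = (6.63×10^-34)²/(8·9.11×10^-31) · [1²/(4.38 nm)² + 1²/(4.38 nm)²].
Evaluating gives E = 6.29×10^-21 J.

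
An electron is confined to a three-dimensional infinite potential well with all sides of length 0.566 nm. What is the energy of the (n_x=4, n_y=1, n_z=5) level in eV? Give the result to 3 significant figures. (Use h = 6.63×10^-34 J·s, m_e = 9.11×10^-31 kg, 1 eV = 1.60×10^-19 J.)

E = 49.4 eV

For a 3D rectangular well E = (h²/8m_e)·Σ n_i²/L_i² = (6.63×10^-34)²/(8·9.11×10^-31) · [4²/(0.566 nm)² + 1²/(0.566 nm)² + 5²/(0.566 nm)²].
Evaluating gives E = 7.907×10^-18 J = 49.4 eV.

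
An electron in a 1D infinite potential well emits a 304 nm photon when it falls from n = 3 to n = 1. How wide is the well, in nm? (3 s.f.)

L = 0.859 nm

The photon carries ΔE = hc/λ = 6.626×10^-34·2.998×10^8/3.04×10^-7 m = 6.534×10^-19 J.
Since ΔE = (3² − 1²)E_1, E_1 = 8.168×10^-20 J, and L = h/√(8m_eE_1) = 8.59×10^-10 m = 0.859 nm.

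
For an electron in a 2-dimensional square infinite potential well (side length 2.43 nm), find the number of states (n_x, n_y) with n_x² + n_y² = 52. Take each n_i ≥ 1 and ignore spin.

degeneracy = 2

The level has n_x² + n_y² = 52. The ordered positive-integer solutions are (4, 6), (6, 4).
That gives 2 states.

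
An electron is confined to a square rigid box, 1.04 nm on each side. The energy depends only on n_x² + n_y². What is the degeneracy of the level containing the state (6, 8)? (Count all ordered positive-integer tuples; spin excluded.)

degeneracy = 2

The level has n_x² + n_y² = 100. The ordered positive-integer solutions are (6, 8), (8, 6).
That gives 2 states.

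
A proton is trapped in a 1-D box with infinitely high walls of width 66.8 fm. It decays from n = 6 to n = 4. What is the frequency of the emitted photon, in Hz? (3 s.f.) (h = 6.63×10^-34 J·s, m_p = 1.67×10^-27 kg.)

f = 2.22×10^20 Hz

E_1 = h²/(8m_pL²) = 7.373×10^-15 J and ΔE = (6² − 4²)E_1 = 1.475×10^-13 J.
f = ΔE/h = 1.475×10^-13/6.63×10^-34 = 2.22×10^20 Hz.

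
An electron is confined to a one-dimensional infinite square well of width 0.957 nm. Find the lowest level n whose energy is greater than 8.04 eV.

n = 5

E_1 = h²/(8m_eL²) = 6.578×10^-20 J = 0.4106 eV.
Need n² > 8.04/0.4106 = 19.58, i.e. n > 4.425.
The smallest integer satisfying this is n = 5.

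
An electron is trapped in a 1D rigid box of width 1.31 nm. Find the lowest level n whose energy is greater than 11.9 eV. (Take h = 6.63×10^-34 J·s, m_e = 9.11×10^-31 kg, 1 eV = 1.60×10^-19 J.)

E_1 = h²/(8m_eL²) = 3.515×10^-20 J = 0.2197 eV.
Need n² > 11.9/0.2197 = 54.16, i.e. n > 7.359.
The smallest integer satisfying this is n = 8.

n = 8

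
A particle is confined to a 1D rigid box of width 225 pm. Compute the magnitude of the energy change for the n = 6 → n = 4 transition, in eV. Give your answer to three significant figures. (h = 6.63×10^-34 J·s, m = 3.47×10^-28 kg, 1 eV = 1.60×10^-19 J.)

E_1 = h²/(8mL²) = 3.128×10^-21 J.
|ΔE| = |6² − 4²|·E_1 = 20·3.128×10^-21 J = 6.256×10^-20 J = 0.391 eV.

|ΔE| = 0.391 eV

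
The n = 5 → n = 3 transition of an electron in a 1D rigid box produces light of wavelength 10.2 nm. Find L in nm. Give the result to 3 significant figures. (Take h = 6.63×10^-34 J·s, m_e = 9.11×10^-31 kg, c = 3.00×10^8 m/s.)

L = 0.222 nm

The photon carries ΔE = hc/λ = 6.63×10^-34·3.00×10^8/1.02×10^-8 m = 1.950×10^-17 J.
Since ΔE = (5² − 3²)E_1, E_1 = 1.219×10^-18 J, and L = h/√(8m_eE_1) = 2.22×10^-10 m = 0.222 nm.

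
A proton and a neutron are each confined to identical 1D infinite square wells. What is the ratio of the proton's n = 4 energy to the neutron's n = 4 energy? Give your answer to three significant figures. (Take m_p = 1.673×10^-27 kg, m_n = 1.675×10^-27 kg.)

E_n ∝ 1/m at fixed n and L, so the ratio is m_n/m_p = 1.675×10^-27/1.673×10^-27 = 1.00.

1.00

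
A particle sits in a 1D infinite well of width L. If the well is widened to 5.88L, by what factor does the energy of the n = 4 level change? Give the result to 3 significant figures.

0.0289

E_n ∝ 1/L², so the energy scales by 1/5.88² = 0.0289.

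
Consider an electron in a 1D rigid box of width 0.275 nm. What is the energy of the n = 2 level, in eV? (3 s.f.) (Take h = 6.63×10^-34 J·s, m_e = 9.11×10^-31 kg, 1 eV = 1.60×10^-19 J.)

For an infinite well E_n = n²h²/(8m_eL²), so E_1 = h²/(8m_eL²) = (6.63×10^-34)²/(8·9.11×10^-31·(2.75×10^-10 m)²) = 7.975×10^-19 J.
Then E_2 = 2²·E_1 = 4·7.975×10^-19 J = 3.190×10^-18 J.
Converting, E_2 = 3.190×10^-18 J / (1.60×10^-19 J/eV) = 19.9 eV.

E_2 = 19.9 eV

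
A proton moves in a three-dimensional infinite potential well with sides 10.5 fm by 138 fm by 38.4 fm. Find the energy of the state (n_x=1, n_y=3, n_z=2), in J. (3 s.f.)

E = 4.02×10^-13 J

For a 3D rectangular well E = (h²/8m_p)·Σ n_i²/L_i² = (6.626×10^-34)²/(8·1.673×10^-27) · [1²/(10.5 fm)² + 3²/(138 fm)² + 2²/(38.4 fm)²].
Evaluating gives E = 4.02×10^-13 J.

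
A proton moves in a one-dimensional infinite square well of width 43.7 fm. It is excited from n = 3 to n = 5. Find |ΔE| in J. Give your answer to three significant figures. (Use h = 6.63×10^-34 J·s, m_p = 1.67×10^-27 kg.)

|ΔE| = 2.76×10^-13 J

E_1 = h²/(8m_pL²) = 1.723×10^-14 J.
|ΔE| = |3² − 5²|·E_1 = 16·1.723×10^-14 J = 2.76×10^-13 J.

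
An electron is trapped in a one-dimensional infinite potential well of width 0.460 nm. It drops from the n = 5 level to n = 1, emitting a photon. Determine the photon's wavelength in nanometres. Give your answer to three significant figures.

E_1 = h²/(8m_eL²) = 2.847×10^-19 J, so ΔE = (5² − 1²)E_1 = 6.833×10^-18 J.
λ = hc/ΔE = (6.626×10^-34·2.998×10^8)/6.833×10^-18 = 2.91×10^-8 m = 29.1 nm.

λ = 29.1 nm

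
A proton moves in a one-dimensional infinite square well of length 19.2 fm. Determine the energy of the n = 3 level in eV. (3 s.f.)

E_3 = 5.00×10^6 eV

For an infinite well E_n = n²h²/(8m_pL²), so E_1 = h²/(8m_pL²) = (6.626×10^-34)²/(8·1.673×10^-27·(1.92×10^-14 m)²) = 8.898×10^-14 J.
Then E_3 = 3²·E_1 = 9·8.898×10^-14 J = 8.008×10^-13 J.
Converting, E_3 = 8.008×10^-13 J / (1.602×10^-19 J/eV) = 5.00×10^6 eV.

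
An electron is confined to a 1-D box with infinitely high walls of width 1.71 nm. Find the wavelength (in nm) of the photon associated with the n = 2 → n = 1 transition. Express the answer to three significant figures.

E_1 = h²/(8m_eL²) = 2.060×10^-20 J, so ΔE = (2² − 1²)E_1 = 6.180×10^-20 J.
λ = hc/ΔE = (6.626×10^-34·2.998×10^8)/6.180×10^-20 = 3.21×10^-6 m = 3.21×10^3 nm.

λ = 3.21×10^3 nm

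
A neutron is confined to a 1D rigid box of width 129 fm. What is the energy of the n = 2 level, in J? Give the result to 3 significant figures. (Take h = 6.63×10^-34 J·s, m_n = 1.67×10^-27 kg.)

E_2 = 7.91×10^-15 J

For an infinite well E_n = n²h²/(8m_nL²), so E_1 = h²/(8m_nL²) = (6.63×10^-34)²/(8·1.67×10^-27·(1.29×10^-13 m)²) = 1.977×10^-15 J.
Then E_2 = 2²·E_1 = 4·1.977×10^-15 J = 7.91×10^-15 J.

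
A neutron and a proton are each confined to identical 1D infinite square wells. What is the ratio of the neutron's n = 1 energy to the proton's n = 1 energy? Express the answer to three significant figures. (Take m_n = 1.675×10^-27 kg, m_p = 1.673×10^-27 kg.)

E_n ∝ 1/m at fixed n and L, so the ratio is m_p/m_n = 1.673×10^-27/1.675×10^-27 = 0.999.

0.999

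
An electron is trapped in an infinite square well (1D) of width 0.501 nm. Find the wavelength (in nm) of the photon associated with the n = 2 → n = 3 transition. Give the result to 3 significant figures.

λ = 166 nm

E_1 = h²/(8m_eL²) = 2.400×10^-19 J, so ΔE = (3² − 2²)E_1 = 1.200×10^-18 J.
λ = hc/ΔE = (6.626×10^-34·2.998×10^8)/1.200×10^-18 = 1.66×10^-7 m = 166 nm.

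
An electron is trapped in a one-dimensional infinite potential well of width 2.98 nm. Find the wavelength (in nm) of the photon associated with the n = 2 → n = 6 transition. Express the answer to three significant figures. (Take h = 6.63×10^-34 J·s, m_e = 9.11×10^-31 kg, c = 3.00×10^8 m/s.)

E_1 = h²/(8m_eL²) = 6.792×10^-21 J, so ΔE = (6² − 2²)E_1 = 2.173×10^-19 J.
λ = hc/ΔE = (6.63×10^-34·3.00×10^8)/2.173×10^-19 = 9.15×10^-7 m = 915 nm.

λ = 915 nm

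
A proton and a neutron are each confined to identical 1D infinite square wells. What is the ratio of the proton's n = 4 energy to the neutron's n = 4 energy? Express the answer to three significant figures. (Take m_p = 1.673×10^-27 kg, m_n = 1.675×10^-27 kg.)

1.00

E_n ∝ 1/m at fixed n and L, so the ratio is m_n/m_p = 1.675×10^-27/1.673×10^-27 = 1.00.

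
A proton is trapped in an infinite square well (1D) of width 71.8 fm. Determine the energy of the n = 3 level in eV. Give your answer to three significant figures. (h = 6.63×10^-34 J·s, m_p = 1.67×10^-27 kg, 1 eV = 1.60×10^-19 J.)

E_3 = 3.59×10^5 eV

For an infinite well E_n = n²h²/(8m_pL²), so E_1 = h²/(8m_pL²) = (6.63×10^-34)²/(8·1.67×10^-27·(7.18×10^-14 m)²) = 6.382×10^-15 J.
Then E_3 = 3²·E_1 = 9·6.382×10^-15 J = 5.744×10^-14 J.
Converting, E_3 = 5.744×10^-14 J / (1.60×10^-19 J/eV) = 3.59×10^5 eV.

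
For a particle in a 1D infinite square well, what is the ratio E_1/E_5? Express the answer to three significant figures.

E_n ∝ n², so E_1/E_5 = 1²/5² = 1/25 = 0.0400.

0.0400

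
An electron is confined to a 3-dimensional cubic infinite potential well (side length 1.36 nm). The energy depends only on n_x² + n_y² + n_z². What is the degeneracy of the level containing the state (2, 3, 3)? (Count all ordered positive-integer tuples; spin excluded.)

degeneracy = 3

The level has n_x² + n_y² + n_z² = 22. The ordered positive-integer solutions are (2, 3, 3), (3, 2, 3), (3, 3, 2).
That gives 3 states.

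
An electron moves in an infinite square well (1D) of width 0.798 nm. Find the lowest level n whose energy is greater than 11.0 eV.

n = 5

E_1 = h²/(8m_eL²) = 9.461×10^-20 J = 0.5906 eV.
Need n² > 11.0/0.5906 = 18.63, i.e. n > 4.316.
The smallest integer satisfying this is n = 5.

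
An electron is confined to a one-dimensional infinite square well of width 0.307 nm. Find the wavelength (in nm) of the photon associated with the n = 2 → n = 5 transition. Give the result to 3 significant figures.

λ = 14.8 nm

E_1 = h²/(8m_eL²) = 6.392×10^-19 J, so ΔE = (5² − 2²)E_1 = 1.342×10^-17 J.
λ = hc/ΔE = (6.626×10^-34·2.998×10^8)/1.342×10^-17 = 1.48×10^-8 m = 14.8 nm.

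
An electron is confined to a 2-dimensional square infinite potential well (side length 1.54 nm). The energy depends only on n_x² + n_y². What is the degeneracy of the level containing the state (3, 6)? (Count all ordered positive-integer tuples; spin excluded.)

The level has n_x² + n_y² = 45. The ordered positive-integer solutions are (3, 6), (6, 3).
That gives 2 states.

degeneracy = 2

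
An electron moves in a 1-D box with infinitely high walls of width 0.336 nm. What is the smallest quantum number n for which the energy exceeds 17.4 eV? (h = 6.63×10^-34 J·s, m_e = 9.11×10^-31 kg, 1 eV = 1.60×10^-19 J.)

E_1 = h²/(8m_eL²) = 5.342×10^-19 J = 3.339 eV.
Need n² > 17.4/3.339 = 5.211, i.e. n > 2.283.
The smallest integer satisfying this is n = 3.

n = 3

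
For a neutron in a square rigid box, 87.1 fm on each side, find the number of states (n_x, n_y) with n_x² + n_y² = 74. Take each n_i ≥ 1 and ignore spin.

The level has n_x² + n_y² = 74. The ordered positive-integer solutions are (5, 7), (7, 5).
That gives 2 states.

degeneracy = 2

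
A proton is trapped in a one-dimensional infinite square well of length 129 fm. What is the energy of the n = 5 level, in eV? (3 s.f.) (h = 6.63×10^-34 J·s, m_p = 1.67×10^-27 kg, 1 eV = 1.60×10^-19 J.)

E_5 = 3.09×10^5 eV

For an infinite well E_n = n²h²/(8m_pL²), so E_1 = h²/(8m_pL²) = (6.63×10^-34)²/(8·1.67×10^-27·(1.29×10^-13 m)²) = 1.977×10^-15 J.
Then E_5 = 5²·E_1 = 25·1.977×10^-15 J = 4.943×10^-14 J.
Converting, E_5 = 4.943×10^-14 J / (1.60×10^-19 J/eV) = 3.09×10^5 eV.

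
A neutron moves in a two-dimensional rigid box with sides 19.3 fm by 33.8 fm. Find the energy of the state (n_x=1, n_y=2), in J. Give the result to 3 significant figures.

E = 2.03×10^-13 J

For a 2D rectangular well E = (h²/8m_n)·Σ n_i²/L_i² = (6.626×10^-34)²/(8·1.675×10^-27) · [1²/(19.3 fm)² + 2²/(33.8 fm)²].
Evaluating gives E = 2.03×10^-13 J.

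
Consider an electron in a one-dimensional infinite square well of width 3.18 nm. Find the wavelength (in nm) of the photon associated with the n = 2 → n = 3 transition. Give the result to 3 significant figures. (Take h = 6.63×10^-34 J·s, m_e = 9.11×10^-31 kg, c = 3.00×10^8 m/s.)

λ = 6.67×10^3 nm

E_1 = h²/(8m_eL²) = 5.964×10^-21 J, so ΔE = (3² − 2²)E_1 = 2.982×10^-20 J.
λ = hc/ΔE = (6.63×10^-34·3.00×10^8)/2.982×10^-20 = 6.67×10^-6 m = 6.67×10^3 nm.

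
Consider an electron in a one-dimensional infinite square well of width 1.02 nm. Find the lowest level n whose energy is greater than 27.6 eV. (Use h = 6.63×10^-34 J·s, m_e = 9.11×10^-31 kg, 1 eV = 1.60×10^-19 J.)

E_1 = h²/(8m_eL²) = 5.797×10^-20 J = 0.3623 eV.
Need n² > 27.6/0.3623 = 76.18, i.e. n > 8.728.
The smallest integer satisfying this is n = 9.

n = 9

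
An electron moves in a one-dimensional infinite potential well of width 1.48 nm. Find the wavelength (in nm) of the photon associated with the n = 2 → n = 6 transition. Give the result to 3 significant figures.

E_1 = h²/(8m_eL²) = 2.751×10^-20 J, so ΔE = (6² − 2²)E_1 = 8.803×10^-19 J.
λ = hc/ΔE = (6.626×10^-34·2.998×10^8)/8.803×10^-19 = 2.26×10^-7 m = 226 nm.

λ = 226 nm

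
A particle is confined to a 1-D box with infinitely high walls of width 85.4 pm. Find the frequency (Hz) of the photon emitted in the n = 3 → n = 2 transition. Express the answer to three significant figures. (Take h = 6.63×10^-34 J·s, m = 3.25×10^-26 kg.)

f = 1.75×10^12 Hz

E_1 = h²/(8mL²) = 2.318×10^-22 J and ΔE = (3² − 2²)E_1 = 1.159×10^-21 J.
f = ΔE/h = 1.159×10^-21/6.63×10^-34 = 1.75×10^12 Hz.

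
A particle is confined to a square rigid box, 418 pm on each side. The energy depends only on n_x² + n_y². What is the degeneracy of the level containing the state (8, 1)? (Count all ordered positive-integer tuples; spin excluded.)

degeneracy = 4

The level has n_x² + n_y² = 65. The ordered positive-integer solutions are (1, 8), (4, 7), (7, 4), (8, 1).
That gives 4 states.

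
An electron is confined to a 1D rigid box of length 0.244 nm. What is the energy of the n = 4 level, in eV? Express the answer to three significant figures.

For an infinite well E_n = n²h²/(8m_eL²), so E_1 = h²/(8m_eL²) = (6.626×10^-34)²/(8·9.109×10^-31·(2.44×10^-10 m)²) = 1.012×10^-18 J.
Then E_4 = 4²·E_1 = 16·1.012×10^-18 J = 1.619×10^-17 J.
Converting, E_4 = 1.619×10^-17 J / (1.602×10^-19 J/eV) = 101 eV.

E_4 = 101 eV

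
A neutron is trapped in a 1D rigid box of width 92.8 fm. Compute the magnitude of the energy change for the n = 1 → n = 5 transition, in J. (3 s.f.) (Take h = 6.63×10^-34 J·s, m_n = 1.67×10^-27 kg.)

E_1 = h²/(8m_nL²) = 3.821×10^-15 J.
|ΔE| = |1² − 5²|·E_1 = 24·3.821×10^-15 J = 9.17×10^-14 J.

|ΔE| = 9.17×10^-14 J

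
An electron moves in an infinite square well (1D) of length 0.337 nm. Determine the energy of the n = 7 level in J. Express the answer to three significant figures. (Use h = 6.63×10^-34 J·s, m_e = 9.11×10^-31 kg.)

For an infinite well E_n = n²h²/(8m_eL²), so E_1 = h²/(8m_eL²) = (6.63×10^-34)²/(8·9.11×10^-31·(3.37×10^-10 m)²) = 5.311×10^-19 J.
Then E_7 = 7²·E_1 = 49·5.311×10^-19 J = 2.60×10^-17 J.

E_7 = 2.60×10^-17 J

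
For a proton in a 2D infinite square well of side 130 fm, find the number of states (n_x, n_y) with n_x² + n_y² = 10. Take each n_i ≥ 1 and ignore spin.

The level has n_x² + n_y² = 10. The ordered positive-integer solutions are (1, 3), (3, 1).
That gives 2 states.

degeneracy = 2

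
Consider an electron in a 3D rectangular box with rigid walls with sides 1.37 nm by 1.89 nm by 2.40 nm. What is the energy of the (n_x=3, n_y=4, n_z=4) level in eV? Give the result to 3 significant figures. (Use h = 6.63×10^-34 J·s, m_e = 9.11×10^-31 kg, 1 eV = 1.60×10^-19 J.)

For a 3D rectangular well E = (h²/8m_e)·Σ n_i²/L_i² = (6.63×10^-34)²/(8·9.11×10^-31) · [3²/(1.37 nm)² + 4²/(1.89 nm)² + 4²/(2.40 nm)²].
Evaluating gives E = 7.269×10^-19 J = 4.54 eV.

E = 4.54 eV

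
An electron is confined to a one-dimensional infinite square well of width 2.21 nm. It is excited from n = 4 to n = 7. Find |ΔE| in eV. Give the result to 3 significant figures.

|ΔE| = 2.54 eV

E_1 = h²/(8m_eL²) = 1.234×10^-20 J.
|ΔE| = |4² − 7²|·E_1 = 33·1.234×10^-20 J = 4.072×10^-19 J = 2.54 eV.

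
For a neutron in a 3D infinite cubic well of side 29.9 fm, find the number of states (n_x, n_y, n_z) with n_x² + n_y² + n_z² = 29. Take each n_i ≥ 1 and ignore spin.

The level has n_x² + n_y² + n_z² = 29. The ordered positive-integer solutions are (2, 3, 4), (2, 4, 3), (3, 2, 4), (3, 4, 2), (4, 2, 3), (4, 3, 2).
That gives 6 states.

degeneracy = 6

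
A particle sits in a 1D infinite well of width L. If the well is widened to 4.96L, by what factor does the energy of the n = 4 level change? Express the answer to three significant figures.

0.0406

E_n ∝ 1/L², so the energy scales by 1/4.96² = 0.0406.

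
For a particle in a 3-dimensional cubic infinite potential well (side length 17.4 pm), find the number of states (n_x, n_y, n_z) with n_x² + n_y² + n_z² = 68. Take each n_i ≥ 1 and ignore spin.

degeneracy = 3

The level has n_x² + n_y² + n_z² = 68. The ordered positive-integer solutions are (4, 4, 6), (4, 6, 4), (6, 4, 4).
That gives 3 states.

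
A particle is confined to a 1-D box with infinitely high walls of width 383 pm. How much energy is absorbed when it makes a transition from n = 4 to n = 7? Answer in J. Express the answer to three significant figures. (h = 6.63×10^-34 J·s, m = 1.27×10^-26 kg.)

|ΔE| = 9.73×10^-22 J

E_1 = h²/(8mL²) = 2.949×10^-23 J.
|ΔE| = |4² − 7²|·E_1 = 33·2.949×10^-23 J = 9.73×10^-22 J.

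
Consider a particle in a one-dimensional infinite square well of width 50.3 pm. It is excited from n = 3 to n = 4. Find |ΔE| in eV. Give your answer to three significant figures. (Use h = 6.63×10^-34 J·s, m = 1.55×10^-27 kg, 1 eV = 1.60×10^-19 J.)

E_1 = h²/(8mL²) = 1.401×10^-20 J.
|ΔE| = |3² − 4²|·E_1 = 7·1.401×10^-20 J = 9.807×10^-20 J = 0.613 eV.

|ΔE| = 0.613 eV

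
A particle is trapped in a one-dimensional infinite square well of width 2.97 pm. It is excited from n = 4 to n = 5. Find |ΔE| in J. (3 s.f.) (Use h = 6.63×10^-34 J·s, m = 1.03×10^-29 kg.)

|ΔE| = 5.44×10^-15 J

E_1 = h²/(8mL²) = 6.048×10^-16 J.
|ΔE| = |4² − 5²|·E_1 = 9·6.048×10^-16 J = 5.44×10^-15 J.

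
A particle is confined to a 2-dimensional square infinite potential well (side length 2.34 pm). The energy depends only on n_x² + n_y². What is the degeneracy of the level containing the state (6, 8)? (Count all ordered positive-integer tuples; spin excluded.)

degeneracy = 2

The level has n_x² + n_y² = 100. The ordered positive-integer solutions are (6, 8), (8, 6).
That gives 2 states.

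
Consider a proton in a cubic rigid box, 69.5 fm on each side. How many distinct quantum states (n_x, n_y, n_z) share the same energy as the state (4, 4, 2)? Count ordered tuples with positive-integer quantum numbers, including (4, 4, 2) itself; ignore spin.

degeneracy = 3

The level has n_x² + n_y² + n_z² = 36. The ordered positive-integer solutions are (2, 4, 4), (4, 2, 4), (4, 4, 2).
That gives 3 states.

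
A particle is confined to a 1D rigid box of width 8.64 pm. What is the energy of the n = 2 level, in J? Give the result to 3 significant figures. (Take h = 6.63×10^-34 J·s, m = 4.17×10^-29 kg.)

E_2 = 7.06×10^-17 J

For an infinite well E_n = n²h²/(8mL²), so E_1 = h²/(8mL²) = (6.63×10^-34)²/(8·4.17×10^-29·(8.64×10^-12 m)²) = 1.765×10^-17 J.
Then E_2 = 2²·E_1 = 4·1.765×10^-17 J = 7.06×10^-17 J.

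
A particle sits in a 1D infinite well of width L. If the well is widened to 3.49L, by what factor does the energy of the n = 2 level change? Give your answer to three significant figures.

E_n ∝ 1/L², so the energy scales by 1/3.49² = 0.0821.

0.0821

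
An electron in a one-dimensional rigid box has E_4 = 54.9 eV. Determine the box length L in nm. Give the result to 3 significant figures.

L = 0.331 nm

From E_n = n²h²/(8m_eL²), L = n·h/√(8m_eE_n).
E_4 = 54.9 eV = 8.795×10^-18 J, so L = 4·6.626×10^-34/√(8·9.109×10^-31·8.795×10^-18) = 3.31×10^-10 m = 0.331 nm.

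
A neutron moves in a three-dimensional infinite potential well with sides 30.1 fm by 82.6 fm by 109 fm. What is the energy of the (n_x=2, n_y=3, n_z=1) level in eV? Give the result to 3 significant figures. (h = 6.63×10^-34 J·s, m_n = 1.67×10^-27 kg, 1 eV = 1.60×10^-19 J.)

E = 1.20×10^6 eV

For a 3D rectangular well E = (h²/8m_n)·Σ n_i²/L_i² = (6.63×10^-34)²/(8·1.67×10^-27) · [2²/(30.1 fm)² + 3²/(82.6 fm)² + 1²/(109 fm)²].
Evaluating gives E = 1.914×10^-13 J = 1.20×10^6 eV.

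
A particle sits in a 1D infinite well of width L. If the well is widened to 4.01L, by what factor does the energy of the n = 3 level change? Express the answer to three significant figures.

E_n ∝ 1/L², so the energy scales by 1/4.01² = 0.0622.

0.0622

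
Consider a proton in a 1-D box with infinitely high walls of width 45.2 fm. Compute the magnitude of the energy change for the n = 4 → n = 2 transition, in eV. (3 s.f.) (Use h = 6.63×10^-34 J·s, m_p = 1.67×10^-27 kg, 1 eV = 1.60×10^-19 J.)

E_1 = h²/(8m_pL²) = 1.610×10^-14 J.
|ΔE| = |4² − 2²|·E_1 = 12·1.610×10^-14 J = 1.932×10^-13 J = 1.21×10^6 eV.

|ΔE| = 1.21×10^6 eV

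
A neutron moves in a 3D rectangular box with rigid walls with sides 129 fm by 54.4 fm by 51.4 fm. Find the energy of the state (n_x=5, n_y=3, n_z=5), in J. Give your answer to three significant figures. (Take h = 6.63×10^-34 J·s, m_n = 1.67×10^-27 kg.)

E = 4.61×10^-13 J

For a 3D rectangular well E = (h²/8m_n)·Σ n_i²/L_i² = (6.63×10^-34)²/(8·1.67×10^-27) · [5²/(129 fm)² + 3²/(54.4 fm)² + 5²/(51.4 fm)²].
Evaluating gives E = 4.61×10^-13 J.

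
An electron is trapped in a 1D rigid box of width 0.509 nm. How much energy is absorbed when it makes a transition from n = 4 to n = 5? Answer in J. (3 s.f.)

|ΔE| = 2.09×10^-18 J

E_1 = h²/(8m_eL²) = 2.325×10^-19 J.
|ΔE| = |4² − 5²|·E_1 = 9·2.325×10^-19 J = 2.09×10^-18 J.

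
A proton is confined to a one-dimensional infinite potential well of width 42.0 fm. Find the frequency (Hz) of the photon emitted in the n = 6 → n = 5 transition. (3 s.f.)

E_1 = h²/(8m_pL²) = 1.860×10^-14 J and ΔE = (6² − 5²)E_1 = 2.046×10^-13 J.
f = ΔE/h = 2.046×10^-13/6.626×10^-34 = 3.09×10^20 Hz.

f = 3.09×10^20 Hz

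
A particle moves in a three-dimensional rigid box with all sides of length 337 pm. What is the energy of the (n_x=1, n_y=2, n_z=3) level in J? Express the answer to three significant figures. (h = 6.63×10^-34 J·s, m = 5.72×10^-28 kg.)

E = 1.18×10^-20 J

For a 3D rectangular well E = (h²/8m)·Σ n_i²/L_i² = (6.63×10^-34)²/(8·5.72×10^-28) · [1²/(337 pm)² + 2²/(337 pm)² + 3²/(337 pm)²].
Evaluating gives E = 1.18×10^-20 J.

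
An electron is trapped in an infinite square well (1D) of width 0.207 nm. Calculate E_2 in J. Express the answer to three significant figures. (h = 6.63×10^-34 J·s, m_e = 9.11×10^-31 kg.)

For an infinite well E_n = n²h²/(8m_eL²), so E_1 = h²/(8m_eL²) = (6.63×10^-34)²/(8·9.11×10^-31·(2.07×10^-10 m)²) = 1.408×10^-18 J.
Then E_2 = 2²·E_1 = 4·1.408×10^-18 J = 5.63×10^-18 J.

E_2 = 5.63×10^-18 J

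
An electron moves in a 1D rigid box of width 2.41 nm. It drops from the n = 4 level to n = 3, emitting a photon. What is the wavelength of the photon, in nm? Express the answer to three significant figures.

λ = 2.74×10^3 nm

E_1 = h²/(8m_eL²) = 1.037×10^-20 J, so ΔE = (4² − 3²)E_1 = 7.259×10^-20 J.
λ = hc/ΔE = (6.626×10^-34·2.998×10^8)/7.259×10^-20 = 2.74×10^-6 m = 2.74×10^3 nm.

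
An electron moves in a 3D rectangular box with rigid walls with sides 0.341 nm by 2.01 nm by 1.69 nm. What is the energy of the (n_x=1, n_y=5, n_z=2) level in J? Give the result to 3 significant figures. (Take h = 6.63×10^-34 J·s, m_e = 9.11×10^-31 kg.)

For a 3D rectangular well E = (h²/8m_e)·Σ n_i²/L_i² = (6.63×10^-34)²/(8·9.11×10^-31) · [1²/(0.341 nm)² + 5²/(2.01 nm)² + 2²/(1.69 nm)²].
Evaluating gives E = 9.76×10^-19 J.

E = 9.76×10^-19 J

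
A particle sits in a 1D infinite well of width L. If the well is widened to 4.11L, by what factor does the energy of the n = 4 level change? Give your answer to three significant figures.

0.0592

E_n ∝ 1/L², so the energy scales by 1/4.11² = 0.0592.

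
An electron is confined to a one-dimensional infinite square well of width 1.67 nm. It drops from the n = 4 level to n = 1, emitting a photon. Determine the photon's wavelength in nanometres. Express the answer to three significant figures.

λ = 613 nm

E_1 = h²/(8m_eL²) = 2.160×10^-20 J, so ΔE = (4² − 1²)E_1 = 3.240×10^-19 J.
λ = hc/ΔE = (6.626×10^-34·2.998×10^8)/3.240×10^-19 = 6.13×10^-7 m = 613 nm.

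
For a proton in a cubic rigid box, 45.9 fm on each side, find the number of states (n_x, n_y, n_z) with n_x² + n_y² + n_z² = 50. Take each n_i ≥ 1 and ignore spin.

degeneracy = 6

The level has n_x² + n_y² + n_z² = 50. The ordered positive-integer solutions are (3, 4, 5), (3, 5, 4), (4, 3, 5), (4, 5, 3), (5, 3, 4), (5, 4, 3).
That gives 6 states.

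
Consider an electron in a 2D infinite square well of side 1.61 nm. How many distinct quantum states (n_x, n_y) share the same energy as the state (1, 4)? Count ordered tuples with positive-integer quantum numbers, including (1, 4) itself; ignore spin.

The level has n_x² + n_y² = 17. The ordered positive-integer solutions are (1, 4), (4, 1).
That gives 2 states.

degeneracy = 2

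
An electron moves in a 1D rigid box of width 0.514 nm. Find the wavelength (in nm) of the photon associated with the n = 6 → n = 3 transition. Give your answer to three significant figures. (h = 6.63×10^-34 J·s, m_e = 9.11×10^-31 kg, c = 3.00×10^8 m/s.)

E_1 = h²/(8m_eL²) = 2.283×10^-19 J, so ΔE = (6² − 3²)E_1 = 6.164×10^-18 J.
λ = hc/ΔE = (6.63×10^-34·3.00×10^8)/6.164×10^-18 = 3.23×10^-8 m = 32.3 nm.

λ = 32.3 nm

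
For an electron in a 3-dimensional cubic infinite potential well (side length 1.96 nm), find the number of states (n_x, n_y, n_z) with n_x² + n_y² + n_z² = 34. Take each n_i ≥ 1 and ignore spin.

The level has n_x² + n_y² + n_z² = 34. The ordered positive-integer solutions are (3, 3, 4), (3, 4, 3), (4, 3, 3).
That gives 3 states.

degeneracy = 3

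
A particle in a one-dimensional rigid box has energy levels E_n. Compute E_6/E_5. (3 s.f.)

E_n ∝ n², so E_6/E_5 = 6²/5² = 36/25 = 1.44.

1.44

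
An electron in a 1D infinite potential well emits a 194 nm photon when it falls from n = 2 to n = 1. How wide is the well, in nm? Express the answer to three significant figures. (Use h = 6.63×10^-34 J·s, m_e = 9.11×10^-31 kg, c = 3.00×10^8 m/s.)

The photon carries ΔE = hc/λ = 6.63×10^-34·3.00×10^8/1.94×10^-7 m = 1.025×10^-18 J.
Since ΔE = (2² − 1²)E_1, E_1 = 3.417×10^-19 J, and L = h/√(8m_eE_1) = 4.20×10^-10 m = 0.420 nm.

L = 0.420 nm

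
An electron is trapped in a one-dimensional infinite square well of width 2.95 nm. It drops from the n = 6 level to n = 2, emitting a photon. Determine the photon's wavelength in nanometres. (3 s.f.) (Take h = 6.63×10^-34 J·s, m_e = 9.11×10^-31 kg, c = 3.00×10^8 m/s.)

λ = 897 nm

E_1 = h²/(8m_eL²) = 6.931×10^-21 J, so ΔE = (6² − 2²)E_1 = 2.218×10^-19 J.
λ = hc/ΔE = (6.63×10^-34·3.00×10^8)/2.218×10^-19 = 8.97×10^-7 m = 897 nm.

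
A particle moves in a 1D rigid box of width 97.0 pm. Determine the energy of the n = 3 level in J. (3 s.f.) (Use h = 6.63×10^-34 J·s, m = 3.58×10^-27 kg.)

For an infinite well E_n = n²h²/(8mL²), so E_1 = h²/(8mL²) = (6.63×10^-34)²/(8·3.58×10^-27·(9.70×10^-11 m)²) = 1.631×10^-21 J.
Then E_3 = 3²·E_1 = 9·1.631×10^-21 J = 1.47×10^-20 J.

E_3 = 1.47×10^-20 J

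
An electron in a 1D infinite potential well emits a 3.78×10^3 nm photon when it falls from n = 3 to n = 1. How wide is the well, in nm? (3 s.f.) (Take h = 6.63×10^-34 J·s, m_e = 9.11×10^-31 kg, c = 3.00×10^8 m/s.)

L = 3.03 nm

The photon carries ΔE = hc/λ = 6.63×10^-34·3.00×10^8/3.78×10^-6 m = 5.262×10^-20 J.
Since ΔE = (3² − 1²)E_1, E_1 = 6.577×10^-21 J, and L = h/√(8m_eE_1) = 3.03×10^-9 m = 3.03 nm.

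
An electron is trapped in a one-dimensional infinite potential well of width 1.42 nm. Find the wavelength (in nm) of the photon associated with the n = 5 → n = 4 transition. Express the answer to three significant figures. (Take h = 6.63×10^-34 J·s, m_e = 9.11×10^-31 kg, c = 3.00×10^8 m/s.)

λ = 739 nm

E_1 = h²/(8m_eL²) = 2.991×10^-20 J, so ΔE = (5² − 4²)E_1 = 2.692×10^-19 J.
λ = hc/ΔE = (6.63×10^-34·3.00×10^8)/2.692×10^-19 = 7.39×10^-7 m = 739 nm.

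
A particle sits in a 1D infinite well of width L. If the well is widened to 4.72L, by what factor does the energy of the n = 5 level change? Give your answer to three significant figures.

E_n ∝ 1/L², so the energy scales by 1/4.72² = 0.0449.

0.0449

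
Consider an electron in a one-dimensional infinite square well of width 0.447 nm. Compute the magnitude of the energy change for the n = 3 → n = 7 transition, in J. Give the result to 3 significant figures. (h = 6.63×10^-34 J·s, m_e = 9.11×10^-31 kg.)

E_1 = h²/(8m_eL²) = 3.019×10^-19 J.
|ΔE| = |3² − 7²|·E_1 = 40·3.019×10^-19 J = 1.21×10^-17 J.

|ΔE| = 1.21×10^-17 J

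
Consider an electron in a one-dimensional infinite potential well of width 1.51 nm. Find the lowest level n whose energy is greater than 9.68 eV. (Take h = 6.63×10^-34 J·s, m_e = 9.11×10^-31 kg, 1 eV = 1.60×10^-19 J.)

n = 8

E_1 = h²/(8m_eL²) = 2.645×10^-20 J = 0.1653 eV.
Need n² > 9.68/0.1653 = 58.56, i.e. n > 7.652.
The smallest integer satisfying this is n = 8.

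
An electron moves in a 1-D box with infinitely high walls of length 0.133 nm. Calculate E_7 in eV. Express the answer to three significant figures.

For an infinite well E_n = n²h²/(8m_eL²), so E_1 = h²/(8m_eL²) = (6.626×10^-34)²/(8·9.109×10^-31·(1.33×10^-10 m)²) = 3.406×10^-18 J.
Then E_7 = 7²·E_1 = 49·3.406×10^-18 J = 1.669×10^-16 J.
Converting, E_7 = 1.669×10^-16 J / (1.602×10^-19 J/eV) = 1.04×10^3 eV.

E_7 = 1.04×10^3 eV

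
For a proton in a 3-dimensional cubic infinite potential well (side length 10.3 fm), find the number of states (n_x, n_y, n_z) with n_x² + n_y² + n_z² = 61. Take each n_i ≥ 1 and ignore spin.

The level has n_x² + n_y² + n_z² = 61. The ordered positive-integer solutions are (3, 4, 6), (3, 6, 4), (4, 3, 6), (4, 6, 3), (6, 3, 4), (6, 4, 3).
That gives 6 states.

degeneracy = 6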